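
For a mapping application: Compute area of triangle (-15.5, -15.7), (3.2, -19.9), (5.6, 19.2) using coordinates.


Area = |x_A(y_B-y_C) + x_B(y_C-y_A) + x_C(y_A-y_B)|/2
= |606.05 + 111.68 + 23.52|/2
= 741.25/2 = 370.625

370.625


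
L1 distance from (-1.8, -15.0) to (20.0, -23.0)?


|(-1.8)-20| + |(-15)-(-23)| = 21.8 + 8 = 29.8

29.8


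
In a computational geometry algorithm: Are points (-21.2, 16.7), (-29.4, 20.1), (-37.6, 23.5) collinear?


Cross product: ((-29.4)-(-21.2))*(23.5-16.7) - (20.1-16.7)*((-37.6)-(-21.2))
= 0

Yes, collinear


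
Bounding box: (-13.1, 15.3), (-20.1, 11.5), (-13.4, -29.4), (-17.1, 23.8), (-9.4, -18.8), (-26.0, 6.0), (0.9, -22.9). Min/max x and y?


x range: [-26, 0.9]
y range: [-29.4, 23.8]
Bounding box: (-26,-29.4) to (0.9,23.8)

(-26,-29.4) to (0.9,23.8)


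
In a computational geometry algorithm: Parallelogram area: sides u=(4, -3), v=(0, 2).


|u x v| = |4*2 - (-3)*0|
= |8 - 0| = 8

8


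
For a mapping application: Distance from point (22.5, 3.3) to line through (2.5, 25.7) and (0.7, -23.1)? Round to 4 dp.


|cross product| = 1016.32
|line direction| = sqrt(2384.68) = 48.8332
Distance = 1016.32/sqrt(2384.68) = 20.8121

20.8121


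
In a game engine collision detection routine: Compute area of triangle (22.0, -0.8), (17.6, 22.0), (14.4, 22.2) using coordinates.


Area = |x_A(y_B-y_C) + x_B(y_C-y_A) + x_C(y_A-y_B)|/2
= |(-4.4) + 404.8 + (-328.32)|/2
= 72.08/2 = 36.04

36.04


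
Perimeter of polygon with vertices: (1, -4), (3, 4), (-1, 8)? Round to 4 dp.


Sides: (1, -4)->(3, 4): sqrt(68) = 8.246211, (3, 4)->(-1, 8): sqrt(32) = 5.656854, (-1, 8)->(1, -4): sqrt(148) = 12.165525
Sum = 26.06859
Perimeter = 26.0686

26.0686


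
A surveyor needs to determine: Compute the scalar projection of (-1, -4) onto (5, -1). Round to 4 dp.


u.v = -1, |v| = sqrt(26) = 5.099
Scalar projection = u.v / |v| = -1 / sqrt(26) = -0.1961

-0.1961


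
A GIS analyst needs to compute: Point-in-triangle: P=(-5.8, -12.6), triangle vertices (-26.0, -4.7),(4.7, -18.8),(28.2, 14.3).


Cross products: AB x AP = 42.29, BC x BP = 493.25, CA x CP = 811.98
All same sign? yes

Yes, inside


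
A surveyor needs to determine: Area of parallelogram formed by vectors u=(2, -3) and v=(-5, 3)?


|u x v| = |2*3 - (-3)*(-5)|
= |6 - 15| = 9

9


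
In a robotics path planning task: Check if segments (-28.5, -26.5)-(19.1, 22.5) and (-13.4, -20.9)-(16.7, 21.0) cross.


Cross products: d1=464.13, d2=-55.41, d3=-473.34, d4=46.2
d1*d2 < 0 and d3*d4 < 0? yes

Yes, they intersect


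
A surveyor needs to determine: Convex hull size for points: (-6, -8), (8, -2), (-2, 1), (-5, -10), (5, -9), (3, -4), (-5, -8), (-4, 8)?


Convex hull vertices (CCW): (-6, -8), (-5, -10), (5, -9), (8, -2), (-4, 8)
Count = 5

5


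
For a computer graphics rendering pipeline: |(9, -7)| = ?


|u| = sqrt(9^2 + (-7)^2) = sqrt(130) = 11.4018

11.4018


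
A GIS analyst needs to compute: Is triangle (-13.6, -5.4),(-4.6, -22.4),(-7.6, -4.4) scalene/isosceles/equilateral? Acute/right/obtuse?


Side lengths squared: AB^2=370, BC^2=333, CA^2=37
Sorted: [37, 333, 370]
By sides: Scalene, By angles: Right

Scalene, Right


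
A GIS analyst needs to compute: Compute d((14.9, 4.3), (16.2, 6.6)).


dx=1.3, dy=2.3
d^2 = 1.3^2 + 2.3^2 = 6.98
d = sqrt(6.98) = 2.642

2.642


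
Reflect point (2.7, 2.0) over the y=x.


Reflection over y=x: (x,y) -> (y,x)
(2.7, 2) -> (2, 2.7)

(2, 2.7)


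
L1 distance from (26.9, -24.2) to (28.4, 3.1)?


|26.9-28.4| + |(-24.2)-3.1| = 1.5 + 27.3 = 28.8

28.8


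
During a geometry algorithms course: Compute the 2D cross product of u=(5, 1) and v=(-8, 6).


u x v = u_x*v_y - u_y*v_x = 5*6 - 1*(-8)
= 30 - (-8) = 38

38


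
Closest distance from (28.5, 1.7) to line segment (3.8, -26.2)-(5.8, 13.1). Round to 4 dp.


Project P onto AB: t = 0.74 (clamped to [0,1])
Closest point on segment: (5.28, 2.8817)
Distance: 23.2501

23.2501


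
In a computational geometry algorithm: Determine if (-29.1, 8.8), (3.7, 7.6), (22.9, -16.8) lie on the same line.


Cross product: (3.7-(-29.1))*((-16.8)-8.8) - (7.6-8.8)*(22.9-(-29.1))
= -777.28

No, not collinear


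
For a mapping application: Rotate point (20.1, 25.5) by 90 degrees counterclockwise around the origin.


90° CCW: (x,y) -> (-y, x)
(20.1,25.5) -> (-25.5, 20.1)

(-25.5, 20.1)


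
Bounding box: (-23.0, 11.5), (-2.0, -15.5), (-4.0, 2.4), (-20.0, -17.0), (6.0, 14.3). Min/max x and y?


x range: [-23, 6]
y range: [-17, 14.3]
Bounding box: (-23,-17) to (6,14.3)

(-23,-17) to (6,14.3)


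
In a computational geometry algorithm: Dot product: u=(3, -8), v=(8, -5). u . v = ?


u . v = u_x*v_x + u_y*v_y = 3*8 + (-8)*(-5)
= 24 + 40 = 64

64


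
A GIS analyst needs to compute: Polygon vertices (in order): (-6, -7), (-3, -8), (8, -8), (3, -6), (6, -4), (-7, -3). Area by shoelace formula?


Shoelace sum: ((-6)*(-8) - (-3)*(-7)) + ((-3)*(-8) - 8*(-8)) + (8*(-6) - 3*(-8)) + (3*(-4) - 6*(-6)) + (6*(-3) - (-7)*(-4)) + ((-7)*(-7) - (-6)*(-3))
= 100
Area = |100|/2 = 50

50


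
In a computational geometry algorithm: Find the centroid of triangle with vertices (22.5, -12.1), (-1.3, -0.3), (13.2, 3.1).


Centroid = ((x_A+x_B+x_C)/3, (y_A+y_B+y_C)/3)
= ((22.5+(-1.3)+13.2)/3, ((-12.1)+(-0.3)+3.1)/3)
= (11.4667, -3.1)

(11.4667, -3.1)


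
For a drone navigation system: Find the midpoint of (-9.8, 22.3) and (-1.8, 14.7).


M = (((-9.8)+(-1.8))/2, (22.3+14.7)/2)
= (-5.8, 18.5)

(-5.8, 18.5)


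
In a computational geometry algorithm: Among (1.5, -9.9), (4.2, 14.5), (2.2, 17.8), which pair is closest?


d(P0,P1) = 24.5489, d(P0,P2) = 27.7088, d(P1,P2) = 3.8588
Closest: P1 and P2

Closest pair: (4.2, 14.5) and (2.2, 17.8), distance = 3.8588


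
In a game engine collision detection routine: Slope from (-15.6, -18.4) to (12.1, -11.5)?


slope = (y2-y1)/(x2-x1) = ((-11.5)-(-18.4))/(12.1-(-15.6)) = 6.9/27.7 = 0.2491

0.2491


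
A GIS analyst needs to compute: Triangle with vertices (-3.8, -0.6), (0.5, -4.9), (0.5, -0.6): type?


Side lengths squared: AB^2=36.98, BC^2=18.49, CA^2=18.49
Sorted: [18.49, 18.49, 36.98]
By sides: Isosceles, By angles: Right

Isosceles, Right


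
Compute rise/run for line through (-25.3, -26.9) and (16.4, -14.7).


slope = (y2-y1)/(x2-x1) = ((-14.7)-(-26.9))/(16.4-(-25.3)) = 12.2/41.7 = 0.2926

0.2926


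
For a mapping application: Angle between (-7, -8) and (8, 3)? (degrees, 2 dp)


u.v = -80, |u| = sqrt(113) = 10.6301, |v| = sqrt(73) = 8.544
cos(theta) = u.v/(|u||v|) = -80/sqrt(8249) = -0.880824
theta = acos(-0.880824) = 151.74 degrees

151.74 degrees


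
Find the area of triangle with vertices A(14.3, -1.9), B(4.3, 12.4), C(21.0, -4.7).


Area = |x_A(y_B-y_C) + x_B(y_C-y_A) + x_C(y_A-y_B)|/2
= |244.53 + (-12.04) + (-300.3)|/2
= 67.81/2 = 33.905

33.905


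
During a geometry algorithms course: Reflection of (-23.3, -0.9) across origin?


Reflection over origin: (x,y) -> (-x,-y)
(-23.3, -0.9) -> (23.3, 0.9)

(23.3, 0.9)


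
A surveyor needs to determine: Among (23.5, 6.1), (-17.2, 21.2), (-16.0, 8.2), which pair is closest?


d(P0,P1) = 43.4108, d(P0,P2) = 39.5558, d(P1,P2) = 13.0553
Closest: P1 and P2

Closest pair: (-17.2, 21.2) and (-16.0, 8.2), distance = 13.0553


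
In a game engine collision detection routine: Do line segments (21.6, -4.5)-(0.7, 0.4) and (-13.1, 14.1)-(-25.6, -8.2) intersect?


Cross products: d1=1006.31, d2=478.99, d3=-218.71, d4=308.61
d1*d2 < 0 and d3*d4 < 0? no

No, they don't intersect


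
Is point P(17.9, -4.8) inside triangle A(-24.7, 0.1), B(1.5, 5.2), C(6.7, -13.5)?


Cross products: AB x AP = -345.64, BC x BP = 254.68, CA x CP = -425.5
All same sign? no

No, outside


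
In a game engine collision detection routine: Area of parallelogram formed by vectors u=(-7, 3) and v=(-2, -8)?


|u x v| = |(-7)*(-8) - 3*(-2)|
= |56 - (-6)| = 62

62


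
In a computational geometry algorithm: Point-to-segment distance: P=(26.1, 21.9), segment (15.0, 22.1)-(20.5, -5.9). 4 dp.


Project P onto AB: t = 0.0819 (clamped to [0,1])
Closest point on segment: (15.4502, 19.8081)
Distance: 10.8533

10.8533


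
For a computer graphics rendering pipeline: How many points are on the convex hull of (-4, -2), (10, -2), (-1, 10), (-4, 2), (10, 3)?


Convex hull vertices (CCW): (-4, -2), (10, -2), (10, 3), (-1, 10), (-4, 2)
Count = 5

5


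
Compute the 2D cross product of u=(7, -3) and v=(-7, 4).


u x v = u_x*v_y - u_y*v_x = 7*4 - (-3)*(-7)
= 28 - 21 = 7

7


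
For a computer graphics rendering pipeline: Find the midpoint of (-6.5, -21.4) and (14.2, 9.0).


M = (((-6.5)+14.2)/2, ((-21.4)+9)/2)
= (3.85, -6.2)

(3.85, -6.2)


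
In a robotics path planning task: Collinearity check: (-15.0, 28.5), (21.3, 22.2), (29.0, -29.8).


Cross product: (21.3-(-15))*((-29.8)-28.5) - (22.2-28.5)*(29-(-15))
= -1839.09

No, not collinear


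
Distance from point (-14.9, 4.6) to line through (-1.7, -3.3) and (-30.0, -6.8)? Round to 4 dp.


|cross product| = 269.77
|line direction| = sqrt(813.14) = 28.5156
Distance = 269.77/sqrt(813.14) = 9.4604

9.4604


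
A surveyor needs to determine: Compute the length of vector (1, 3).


|u| = sqrt(1^2 + 3^2) = sqrt(10) = 3.1623

3.1623


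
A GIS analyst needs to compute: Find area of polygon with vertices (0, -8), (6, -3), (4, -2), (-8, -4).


Shoelace sum: (0*(-3) - 6*(-8)) + (6*(-2) - 4*(-3)) + (4*(-4) - (-8)*(-2)) + ((-8)*(-8) - 0*(-4))
= 80
Area = |80|/2 = 40

40


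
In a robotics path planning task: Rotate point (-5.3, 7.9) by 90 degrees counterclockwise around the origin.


90° CCW: (x,y) -> (-y, x)
(-5.3,7.9) -> (-7.9, -5.3)

(-7.9, -5.3)


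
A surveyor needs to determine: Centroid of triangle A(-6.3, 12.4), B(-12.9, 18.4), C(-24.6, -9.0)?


Centroid = ((x_A+x_B+x_C)/3, (y_A+y_B+y_C)/3)
= (((-6.3)+(-12.9)+(-24.6))/3, (12.4+18.4+(-9))/3)
= (-14.6, 7.2667)

(-14.6, 7.2667)


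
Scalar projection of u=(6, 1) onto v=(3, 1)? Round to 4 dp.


u.v = 19, |v| = sqrt(10) = 3.1623
Scalar projection = u.v / |v| = 19 / sqrt(10) = 6.0083

6.0083


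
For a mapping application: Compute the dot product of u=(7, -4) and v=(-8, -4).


u . v = u_x*v_x + u_y*v_y = 7*(-8) + (-4)*(-4)
= (-56) + 16 = -40

-40


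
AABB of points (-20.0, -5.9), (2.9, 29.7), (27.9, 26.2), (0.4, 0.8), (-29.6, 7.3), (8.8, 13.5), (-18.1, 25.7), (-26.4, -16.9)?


x range: [-29.6, 27.9]
y range: [-16.9, 29.7]
Bounding box: (-29.6,-16.9) to (27.9,29.7)

(-29.6,-16.9) to (27.9,29.7)


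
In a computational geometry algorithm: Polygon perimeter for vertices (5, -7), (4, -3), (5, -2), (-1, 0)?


Sides: (5, -7)->(4, -3): sqrt(17) = 4.123106, (4, -3)->(5, -2): sqrt(2) = 1.414214, (5, -2)->(-1, 0): sqrt(40) = 6.324555, (-1, 0)->(5, -7): sqrt(85) = 9.219544
Sum = 21.081419
Perimeter = 21.0814

21.0814


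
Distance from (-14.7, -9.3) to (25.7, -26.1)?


dx=40.4, dy=-16.8
d^2 = 40.4^2 + (-16.8)^2 = 1914.4
d = sqrt(1914.4) = 43.7539

43.7539


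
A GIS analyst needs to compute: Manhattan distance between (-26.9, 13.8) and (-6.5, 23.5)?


|(-26.9)-(-6.5)| + |13.8-23.5| = 20.4 + 9.7 = 30.1

30.1


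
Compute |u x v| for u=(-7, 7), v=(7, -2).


|u x v| = |(-7)*(-2) - 7*7|
= |14 - 49| = 35

35


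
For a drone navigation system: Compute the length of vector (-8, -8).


|u| = sqrt((-8)^2 + (-8)^2) = sqrt(128) = 11.3137

11.3137


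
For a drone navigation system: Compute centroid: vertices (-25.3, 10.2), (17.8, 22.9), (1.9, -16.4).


Centroid = ((x_A+x_B+x_C)/3, (y_A+y_B+y_C)/3)
= (((-25.3)+17.8+1.9)/3, (10.2+22.9+(-16.4))/3)
= (-1.8667, 5.5667)

(-1.8667, 5.5667)


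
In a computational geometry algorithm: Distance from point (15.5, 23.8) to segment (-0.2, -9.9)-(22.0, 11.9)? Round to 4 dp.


Project P onto AB: t = 1 (clamped to [0,1])
Closest point on segment: (22, 11.9)
Distance: 13.5595

13.5595


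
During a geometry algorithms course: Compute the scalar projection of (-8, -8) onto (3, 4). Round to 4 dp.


u.v = -56, |v| = sqrt(25) = 5
Scalar projection = u.v / |v| = -56 / sqrt(25) = -11.2

-11.2


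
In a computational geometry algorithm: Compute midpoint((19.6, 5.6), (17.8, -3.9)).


M = ((19.6+17.8)/2, (5.6+(-3.9))/2)
= (18.7, 0.85)

(18.7, 0.85)


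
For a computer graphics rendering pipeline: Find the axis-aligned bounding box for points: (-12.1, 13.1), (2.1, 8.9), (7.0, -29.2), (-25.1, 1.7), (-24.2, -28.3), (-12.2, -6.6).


x range: [-25.1, 7]
y range: [-29.2, 13.1]
Bounding box: (-25.1,-29.2) to (7,13.1)

(-25.1,-29.2) to (7,13.1)


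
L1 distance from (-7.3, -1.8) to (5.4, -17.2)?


|(-7.3)-5.4| + |(-1.8)-(-17.2)| = 12.7 + 15.4 = 28.1

28.1


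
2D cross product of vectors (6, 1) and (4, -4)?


u x v = u_x*v_y - u_y*v_x = 6*(-4) - 1*4
= (-24) - 4 = -28

-28


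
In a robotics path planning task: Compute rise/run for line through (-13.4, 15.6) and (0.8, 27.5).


slope = (y2-y1)/(x2-x1) = (27.5-15.6)/(0.8-(-13.4)) = 11.9/14.2 = 0.838

0.838


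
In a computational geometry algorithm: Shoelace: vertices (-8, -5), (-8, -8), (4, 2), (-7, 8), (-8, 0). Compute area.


Shoelace sum: ((-8)*(-8) - (-8)*(-5)) + ((-8)*2 - 4*(-8)) + (4*8 - (-7)*2) + ((-7)*0 - (-8)*8) + ((-8)*(-5) - (-8)*0)
= 190
Area = |190|/2 = 95

95


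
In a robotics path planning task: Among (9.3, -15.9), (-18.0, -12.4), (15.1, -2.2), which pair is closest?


d(P0,P1) = 27.5234, d(P0,P2) = 14.8772, d(P1,P2) = 34.636
Closest: P0 and P2

Closest pair: (9.3, -15.9) and (15.1, -2.2), distance = 14.8772


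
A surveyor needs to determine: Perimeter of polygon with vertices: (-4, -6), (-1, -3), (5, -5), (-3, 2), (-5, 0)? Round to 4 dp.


Sides: (-4, -6)->(-1, -3): sqrt(18) = 4.242641, (-1, -3)->(5, -5): sqrt(40) = 6.324555, (5, -5)->(-3, 2): sqrt(113) = 10.630146, (-3, 2)->(-5, 0): sqrt(8) = 2.828427, (-5, 0)->(-4, -6): sqrt(37) = 6.082763
Sum = 30.108532
Perimeter = 30.1085

30.1085


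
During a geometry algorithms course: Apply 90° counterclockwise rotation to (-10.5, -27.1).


90° CCW: (x,y) -> (-y, x)
(-10.5,-27.1) -> (27.1, -10.5)

(27.1, -10.5)


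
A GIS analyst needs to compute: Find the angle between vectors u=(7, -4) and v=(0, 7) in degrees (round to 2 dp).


u.v = -28, |u| = sqrt(65) = 8.0623, |v| = sqrt(49) = 7
cos(theta) = u.v/(|u||v|) = -28/sqrt(3185) = -0.496139
theta = acos(-0.496139) = 119.74 degrees

119.74 degrees


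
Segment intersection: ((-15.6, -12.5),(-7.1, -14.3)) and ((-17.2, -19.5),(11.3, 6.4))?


Cross products: d1=158.06, d2=-113.39, d3=-62.38, d4=209.07
d1*d2 < 0 and d3*d4 < 0? yes

Yes, they intersect


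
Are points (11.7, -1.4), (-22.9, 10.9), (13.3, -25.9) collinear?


Cross product: ((-22.9)-11.7)*((-25.9)-(-1.4)) - (10.9-(-1.4))*(13.3-11.7)
= 828.02

No, not collinear


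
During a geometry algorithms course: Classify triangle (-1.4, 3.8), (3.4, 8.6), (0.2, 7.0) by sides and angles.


Side lengths squared: AB^2=46.08, BC^2=12.8, CA^2=12.8
Sorted: [12.8, 12.8, 46.08]
By sides: Isosceles, By angles: Obtuse

Isosceles, Obtuse


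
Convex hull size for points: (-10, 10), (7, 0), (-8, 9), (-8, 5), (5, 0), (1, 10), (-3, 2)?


Convex hull vertices (CCW): (-10, 10), (-8, 5), (-3, 2), (5, 0), (7, 0), (1, 10)
Count = 6

6


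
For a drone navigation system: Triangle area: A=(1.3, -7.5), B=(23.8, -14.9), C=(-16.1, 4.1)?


Area = |x_A(y_B-y_C) + x_B(y_C-y_A) + x_C(y_A-y_B)|/2
= |(-24.7) + 276.08 + (-119.14)|/2
= 132.24/2 = 66.12

66.12


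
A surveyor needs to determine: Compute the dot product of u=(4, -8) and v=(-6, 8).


u . v = u_x*v_x + u_y*v_y = 4*(-6) + (-8)*8
= (-24) + (-64) = -88

-88


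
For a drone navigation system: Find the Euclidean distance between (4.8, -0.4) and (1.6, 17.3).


dx=-3.2, dy=17.7
d^2 = (-3.2)^2 + 17.7^2 = 323.53
d = sqrt(323.53) = 17.9869

17.9869


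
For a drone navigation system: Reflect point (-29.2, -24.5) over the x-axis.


Reflection over x-axis: (x,y) -> (x,-y)
(-29.2, -24.5) -> (-29.2, 24.5)

(-29.2, 24.5)


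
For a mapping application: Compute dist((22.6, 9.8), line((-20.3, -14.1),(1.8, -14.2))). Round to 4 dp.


|cross product| = 532.48
|line direction| = sqrt(488.42) = 22.1002
Distance = 532.48/sqrt(488.42) = 24.0939

24.0939


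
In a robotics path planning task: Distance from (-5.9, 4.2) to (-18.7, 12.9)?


dx=-12.8, dy=8.7
d^2 = (-12.8)^2 + 8.7^2 = 239.53
d = sqrt(239.53) = 15.4768

15.4768


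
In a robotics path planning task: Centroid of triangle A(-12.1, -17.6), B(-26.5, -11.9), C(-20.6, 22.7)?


Centroid = ((x_A+x_B+x_C)/3, (y_A+y_B+y_C)/3)
= (((-12.1)+(-26.5)+(-20.6))/3, ((-17.6)+(-11.9)+22.7)/3)
= (-19.7333, -2.2667)

(-19.7333, -2.2667)


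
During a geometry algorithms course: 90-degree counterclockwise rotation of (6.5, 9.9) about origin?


90° CCW: (x,y) -> (-y, x)
(6.5,9.9) -> (-9.9, 6.5)

(-9.9, 6.5)


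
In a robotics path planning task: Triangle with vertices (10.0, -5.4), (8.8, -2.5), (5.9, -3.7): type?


Side lengths squared: AB^2=9.85, BC^2=9.85, CA^2=19.7
Sorted: [9.85, 9.85, 19.7]
By sides: Isosceles, By angles: Right

Isosceles, Right


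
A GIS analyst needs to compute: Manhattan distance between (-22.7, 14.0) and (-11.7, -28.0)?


|(-22.7)-(-11.7)| + |14-(-28)| = 11 + 42 = 53

53


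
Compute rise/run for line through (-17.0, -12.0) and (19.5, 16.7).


slope = (y2-y1)/(x2-x1) = (16.7-(-12))/(19.5-(-17)) = 28.7/36.5 = 0.7863

0.7863


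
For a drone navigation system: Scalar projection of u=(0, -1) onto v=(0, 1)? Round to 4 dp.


u.v = -1, |v| = sqrt(1) = 1
Scalar projection = u.v / |v| = -1 / sqrt(1) = -1

-1


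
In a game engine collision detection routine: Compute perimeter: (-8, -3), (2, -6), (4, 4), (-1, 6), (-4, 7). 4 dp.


Sides: (-8, -3)->(2, -6): sqrt(109) = 10.440307, (2, -6)->(4, 4): sqrt(104) = 10.198039, (4, 4)->(-1, 6): sqrt(29) = 5.385165, (-1, 6)->(-4, 7): sqrt(10) = 3.162278, (-4, 7)->(-8, -3): sqrt(116) = 10.77033
Sum = 39.956119
Perimeter = 39.9561

39.9561


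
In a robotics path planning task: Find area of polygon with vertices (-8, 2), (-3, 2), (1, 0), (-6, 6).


Shoelace sum: ((-8)*2 - (-3)*2) + ((-3)*0 - 1*2) + (1*6 - (-6)*0) + ((-6)*2 - (-8)*6)
= 30
Area = |30|/2 = 15

15


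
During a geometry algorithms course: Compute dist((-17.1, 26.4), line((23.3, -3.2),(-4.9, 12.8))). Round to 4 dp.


|cross product| = 188.32
|line direction| = sqrt(1051.24) = 32.4228
Distance = 188.32/sqrt(1051.24) = 5.8083

5.8083


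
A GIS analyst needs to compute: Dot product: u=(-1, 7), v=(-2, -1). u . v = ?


u . v = u_x*v_x + u_y*v_y = (-1)*(-2) + 7*(-1)
= 2 + (-7) = -5

-5


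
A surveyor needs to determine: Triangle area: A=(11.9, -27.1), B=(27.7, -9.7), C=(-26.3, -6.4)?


Area = |x_A(y_B-y_C) + x_B(y_C-y_A) + x_C(y_A-y_B)|/2
= |(-39.27) + 573.39 + 457.62|/2
= 991.74/2 = 495.87

495.87


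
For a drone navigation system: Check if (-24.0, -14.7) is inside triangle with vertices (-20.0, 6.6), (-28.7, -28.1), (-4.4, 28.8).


Cross products: AB x AP = 46.51, BC x BP = 58.19, CA x CP = 243.48
All same sign? yes

Yes, inside


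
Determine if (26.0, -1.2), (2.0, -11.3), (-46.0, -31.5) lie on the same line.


Cross product: (2-26)*((-31.5)-(-1.2)) - ((-11.3)-(-1.2))*((-46)-26)
= 0

Yes, collinear


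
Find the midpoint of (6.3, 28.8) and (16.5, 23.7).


M = ((6.3+16.5)/2, (28.8+23.7)/2)
= (11.4, 26.25)

(11.4, 26.25)


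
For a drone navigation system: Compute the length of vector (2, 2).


|u| = sqrt(2^2 + 2^2) = sqrt(8) = 2.8284

2.8284


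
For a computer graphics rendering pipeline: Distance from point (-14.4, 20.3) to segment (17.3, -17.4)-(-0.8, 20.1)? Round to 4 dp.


Project P onto AB: t = 1 (clamped to [0,1])
Closest point on segment: (-0.8, 20.1)
Distance: 13.6015

13.6015


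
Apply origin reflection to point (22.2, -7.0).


Reflection over origin: (x,y) -> (-x,-y)
(22.2, -7) -> (-22.2, 7)

(-22.2, 7)


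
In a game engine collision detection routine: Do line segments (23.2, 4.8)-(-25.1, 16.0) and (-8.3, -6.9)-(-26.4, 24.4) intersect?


Cross products: d1=-1197.72, d2=111.35, d3=917.91, d4=-391.16
d1*d2 < 0 and d3*d4 < 0? yes

Yes, they intersect


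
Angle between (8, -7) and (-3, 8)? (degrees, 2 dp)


u.v = -80, |u| = sqrt(113) = 10.6301, |v| = sqrt(73) = 8.544
cos(theta) = u.v/(|u||v|) = -80/sqrt(8249) = -0.880824
theta = acos(-0.880824) = 151.74 degrees

151.74 degrees


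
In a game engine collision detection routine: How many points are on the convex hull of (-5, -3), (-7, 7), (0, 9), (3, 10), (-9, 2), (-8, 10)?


Convex hull vertices (CCW): (-9, 2), (-5, -3), (3, 10), (-8, 10)
Count = 4

4


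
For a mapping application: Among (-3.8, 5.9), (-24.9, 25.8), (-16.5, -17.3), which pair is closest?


d(P0,P1) = 29.0038, d(P0,P2) = 26.4486, d(P1,P2) = 43.9109
Closest: P0 and P2

Closest pair: (-3.8, 5.9) and (-16.5, -17.3), distance = 26.4486


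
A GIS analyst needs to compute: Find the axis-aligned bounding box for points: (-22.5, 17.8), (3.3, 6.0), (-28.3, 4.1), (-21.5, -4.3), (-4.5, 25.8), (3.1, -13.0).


x range: [-28.3, 3.3]
y range: [-13, 25.8]
Bounding box: (-28.3,-13) to (3.3,25.8)

(-28.3,-13) to (3.3,25.8)


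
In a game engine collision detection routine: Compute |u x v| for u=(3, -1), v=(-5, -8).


|u x v| = |3*(-8) - (-1)*(-5)|
= |(-24) - 5| = 29

29


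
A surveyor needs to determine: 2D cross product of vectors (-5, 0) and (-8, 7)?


u x v = u_x*v_y - u_y*v_x = (-5)*7 - 0*(-8)
= (-35) - 0 = -35

-35


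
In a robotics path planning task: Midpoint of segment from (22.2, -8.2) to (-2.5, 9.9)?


M = ((22.2+(-2.5))/2, ((-8.2)+9.9)/2)
= (9.85, 0.85)

(9.85, 0.85)


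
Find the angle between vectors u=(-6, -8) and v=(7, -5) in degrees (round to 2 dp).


u.v = -2, |u| = sqrt(100) = 10, |v| = sqrt(74) = 8.6023
cos(theta) = u.v/(|u||v|) = -2/sqrt(7400) = -0.02325
theta = acos(-0.02325) = 91.33 degrees

91.33 degrees


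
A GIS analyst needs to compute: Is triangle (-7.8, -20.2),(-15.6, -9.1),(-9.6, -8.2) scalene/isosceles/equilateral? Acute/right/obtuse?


Side lengths squared: AB^2=184.05, BC^2=36.81, CA^2=147.24
Sorted: [36.81, 147.24, 184.05]
By sides: Scalene, By angles: Right

Scalene, Right


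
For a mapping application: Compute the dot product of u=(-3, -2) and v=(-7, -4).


u . v = u_x*v_x + u_y*v_y = (-3)*(-7) + (-2)*(-4)
= 21 + 8 = 29

29


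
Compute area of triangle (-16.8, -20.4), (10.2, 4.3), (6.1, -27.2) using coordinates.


Area = |x_A(y_B-y_C) + x_B(y_C-y_A) + x_C(y_A-y_B)|/2
= |(-529.2) + (-69.36) + (-150.67)|/2
= 749.23/2 = 374.615

374.615


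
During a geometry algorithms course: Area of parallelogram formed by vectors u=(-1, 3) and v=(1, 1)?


|u x v| = |(-1)*1 - 3*1|
= |(-1) - 3| = 4

4


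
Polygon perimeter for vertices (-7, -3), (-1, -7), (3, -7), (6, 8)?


Sides: (-7, -3)->(-1, -7): sqrt(52) = 7.211103, (-1, -7)->(3, -7): sqrt(16) = 4, (3, -7)->(6, 8): sqrt(234) = 15.297059, (6, 8)->(-7, -3): sqrt(290) = 17.029386
Sum = 43.537548
Perimeter = 43.5375

43.5375


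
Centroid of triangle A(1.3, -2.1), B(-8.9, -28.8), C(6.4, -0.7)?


Centroid = ((x_A+x_B+x_C)/3, (y_A+y_B+y_C)/3)
= ((1.3+(-8.9)+6.4)/3, ((-2.1)+(-28.8)+(-0.7))/3)
= (-0.4, -10.5333)

(-0.4, -10.5333)


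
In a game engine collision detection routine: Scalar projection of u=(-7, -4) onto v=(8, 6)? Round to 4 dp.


u.v = -80, |v| = sqrt(100) = 10
Scalar projection = u.v / |v| = -80 / sqrt(100) = -8

-8


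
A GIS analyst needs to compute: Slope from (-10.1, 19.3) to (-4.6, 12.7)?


slope = (y2-y1)/(x2-x1) = (12.7-19.3)/((-4.6)-(-10.1)) = (-6.6)/5.5 = -1.2

-1.2


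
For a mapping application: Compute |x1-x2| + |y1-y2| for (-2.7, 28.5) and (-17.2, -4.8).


|(-2.7)-(-17.2)| + |28.5-(-4.8)| = 14.5 + 33.3 = 47.8

47.8


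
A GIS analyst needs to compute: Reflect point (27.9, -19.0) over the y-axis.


Reflection over y-axis: (x,y) -> (-x,y)
(27.9, -19) -> (-27.9, -19)

(-27.9, -19)


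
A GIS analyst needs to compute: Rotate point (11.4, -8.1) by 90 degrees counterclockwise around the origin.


90° CCW: (x,y) -> (-y, x)
(11.4,-8.1) -> (8.1, 11.4)

(8.1, 11.4)


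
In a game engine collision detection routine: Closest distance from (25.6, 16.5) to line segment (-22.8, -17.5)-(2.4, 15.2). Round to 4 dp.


Project P onto AB: t = 1 (clamped to [0,1])
Closest point on segment: (2.4, 15.2)
Distance: 23.2364

23.2364


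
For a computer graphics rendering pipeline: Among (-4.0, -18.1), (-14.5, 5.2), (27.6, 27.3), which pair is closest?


d(P0,P1) = 25.5566, d(P0,P2) = 55.3147, d(P1,P2) = 47.5481
Closest: P0 and P1

Closest pair: (-4.0, -18.1) and (-14.5, 5.2), distance = 25.5566


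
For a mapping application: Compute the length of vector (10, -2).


|u| = sqrt(10^2 + (-2)^2) = sqrt(104) = 10.198

10.198


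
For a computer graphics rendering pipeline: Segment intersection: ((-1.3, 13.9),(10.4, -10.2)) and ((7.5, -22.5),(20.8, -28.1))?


Cross products: d1=434.84, d2=179.83, d3=-213.8, d4=41.21
d1*d2 < 0 and d3*d4 < 0? no

No, they don't intersect


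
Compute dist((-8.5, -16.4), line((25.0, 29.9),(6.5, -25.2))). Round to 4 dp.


|cross product| = 989.3
|line direction| = sqrt(3378.26) = 58.1228
Distance = 989.3/sqrt(3378.26) = 17.0209

17.0209


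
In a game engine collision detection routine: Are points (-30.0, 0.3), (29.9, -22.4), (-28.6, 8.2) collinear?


Cross product: (29.9-(-30))*(8.2-0.3) - ((-22.4)-0.3)*((-28.6)-(-30))
= 504.99

No, not collinear


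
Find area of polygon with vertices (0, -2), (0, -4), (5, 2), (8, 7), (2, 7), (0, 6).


Shoelace sum: (0*(-4) - 0*(-2)) + (0*2 - 5*(-4)) + (5*7 - 8*2) + (8*7 - 2*7) + (2*6 - 0*7) + (0*(-2) - 0*6)
= 93
Area = |93|/2 = 46.5

46.5


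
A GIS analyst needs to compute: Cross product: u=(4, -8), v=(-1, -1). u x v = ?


u x v = u_x*v_y - u_y*v_x = 4*(-1) - (-8)*(-1)
= (-4) - 8 = -12

-12


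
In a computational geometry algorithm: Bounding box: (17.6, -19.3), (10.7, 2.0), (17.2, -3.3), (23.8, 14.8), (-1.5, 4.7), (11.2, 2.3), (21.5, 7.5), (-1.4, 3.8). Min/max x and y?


x range: [-1.5, 23.8]
y range: [-19.3, 14.8]
Bounding box: (-1.5,-19.3) to (23.8,14.8)

(-1.5,-19.3) to (23.8,14.8)


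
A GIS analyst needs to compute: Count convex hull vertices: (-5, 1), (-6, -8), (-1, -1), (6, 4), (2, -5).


Convex hull vertices (CCW): (-6, -8), (2, -5), (6, 4), (-5, 1)
Count = 4

4


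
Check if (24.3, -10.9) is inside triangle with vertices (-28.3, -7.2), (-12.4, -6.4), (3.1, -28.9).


Cross products: AB x AP = -100.91, BC x BP = 756, CA x CP = -1025.24
All same sign? no

No, outside


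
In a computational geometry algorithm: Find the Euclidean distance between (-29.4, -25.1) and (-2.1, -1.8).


dx=27.3, dy=23.3
d^2 = 27.3^2 + 23.3^2 = 1288.18
d = sqrt(1288.18) = 35.8912

35.8912


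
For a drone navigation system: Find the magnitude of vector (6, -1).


|u| = sqrt(6^2 + (-1)^2) = sqrt(37) = 6.0828

6.0828


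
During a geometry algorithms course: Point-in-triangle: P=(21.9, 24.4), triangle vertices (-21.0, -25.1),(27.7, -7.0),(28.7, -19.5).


Cross products: AB x AP = 1634.16, BC x BP = -41.1, CA x CP = -2219.91
All same sign? no

No, outside


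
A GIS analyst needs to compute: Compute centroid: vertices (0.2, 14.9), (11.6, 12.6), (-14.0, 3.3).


Centroid = ((x_A+x_B+x_C)/3, (y_A+y_B+y_C)/3)
= ((0.2+11.6+(-14))/3, (14.9+12.6+3.3)/3)
= (-0.7333, 10.2667)

(-0.7333, 10.2667)


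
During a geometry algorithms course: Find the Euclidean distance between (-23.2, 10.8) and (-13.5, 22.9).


dx=9.7, dy=12.1
d^2 = 9.7^2 + 12.1^2 = 240.5
d = sqrt(240.5) = 15.5081

15.5081


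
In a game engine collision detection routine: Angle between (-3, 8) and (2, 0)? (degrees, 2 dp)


u.v = -6, |u| = sqrt(73) = 8.544, |v| = sqrt(4) = 2
cos(theta) = u.v/(|u||v|) = -6/sqrt(292) = -0.351123
theta = acos(-0.351123) = 110.56 degrees

110.56 degrees


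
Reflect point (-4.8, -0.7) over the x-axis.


Reflection over x-axis: (x,y) -> (x,-y)
(-4.8, -0.7) -> (-4.8, 0.7)

(-4.8, 0.7)


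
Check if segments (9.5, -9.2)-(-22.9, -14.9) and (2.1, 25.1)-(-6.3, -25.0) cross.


Cross products: d1=658.86, d2=-916.5, d3=-1153.5, d4=421.86
d1*d2 < 0 and d3*d4 < 0? yes

Yes, they intersect


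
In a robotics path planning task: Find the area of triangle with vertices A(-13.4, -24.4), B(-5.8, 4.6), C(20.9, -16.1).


Area = |x_A(y_B-y_C) + x_B(y_C-y_A) + x_C(y_A-y_B)|/2
= |(-277.38) + (-48.14) + (-606.1)|/2
= 931.62/2 = 465.81

465.81


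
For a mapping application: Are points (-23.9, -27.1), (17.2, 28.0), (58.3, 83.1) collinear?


Cross product: (17.2-(-23.9))*(83.1-(-27.1)) - (28-(-27.1))*(58.3-(-23.9))
= 0

Yes, collinear


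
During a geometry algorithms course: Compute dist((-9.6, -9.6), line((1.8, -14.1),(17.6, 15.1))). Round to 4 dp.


|cross product| = 403.98
|line direction| = sqrt(1102.28) = 33.2006
Distance = 403.98/sqrt(1102.28) = 12.1679

12.1679


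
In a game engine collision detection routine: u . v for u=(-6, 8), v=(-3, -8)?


u . v = u_x*v_x + u_y*v_y = (-6)*(-3) + 8*(-8)
= 18 + (-64) = -46

-46


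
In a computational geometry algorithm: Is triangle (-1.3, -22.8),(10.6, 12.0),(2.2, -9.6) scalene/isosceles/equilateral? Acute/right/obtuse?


Side lengths squared: AB^2=1352.65, BC^2=537.12, CA^2=186.49
Sorted: [186.49, 537.12, 1352.65]
By sides: Scalene, By angles: Obtuse

Scalene, Obtuse


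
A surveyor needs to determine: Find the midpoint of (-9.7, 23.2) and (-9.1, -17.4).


M = (((-9.7)+(-9.1))/2, (23.2+(-17.4))/2)
= (-9.4, 2.9)

(-9.4, 2.9)


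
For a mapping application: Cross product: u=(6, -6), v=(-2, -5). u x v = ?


u x v = u_x*v_y - u_y*v_x = 6*(-5) - (-6)*(-2)
= (-30) - 12 = -42

-42


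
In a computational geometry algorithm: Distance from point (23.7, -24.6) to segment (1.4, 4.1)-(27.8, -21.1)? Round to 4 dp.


Project P onto AB: t = 0.985 (clamped to [0,1])
Closest point on segment: (27.4028, -20.7209)
Distance: 5.3627

5.3627


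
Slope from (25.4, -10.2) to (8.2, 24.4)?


slope = (y2-y1)/(x2-x1) = (24.4-(-10.2))/(8.2-25.4) = 34.6/(-17.2) = -2.0116

-2.0116


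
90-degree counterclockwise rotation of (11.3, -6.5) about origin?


90° CCW: (x,y) -> (-y, x)
(11.3,-6.5) -> (6.5, 11.3)

(6.5, 11.3)


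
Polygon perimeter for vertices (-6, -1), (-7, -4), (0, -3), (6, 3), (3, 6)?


Sides: (-6, -1)->(-7, -4): sqrt(10) = 3.162278, (-7, -4)->(0, -3): sqrt(50) = 7.071068, (0, -3)->(6, 3): sqrt(72) = 8.485281, (6, 3)->(3, 6): sqrt(18) = 4.242641, (3, 6)->(-6, -1): sqrt(130) = 11.401754
Sum = 34.363022
Perimeter = 34.363

34.363


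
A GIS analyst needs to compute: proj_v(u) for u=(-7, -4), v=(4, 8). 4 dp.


u.v = -60, |v| = sqrt(80) = 8.9443
Scalar projection = u.v / |v| = -60 / sqrt(80) = -6.7082

-6.7082


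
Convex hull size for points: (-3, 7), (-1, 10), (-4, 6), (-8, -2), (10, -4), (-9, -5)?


Convex hull vertices (CCW): (-9, -5), (10, -4), (-1, 10), (-4, 6), (-8, -2)
Count = 5

5


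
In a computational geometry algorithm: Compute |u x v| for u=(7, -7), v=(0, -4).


|u x v| = |7*(-4) - (-7)*0|
= |(-28) - 0| = 28

28


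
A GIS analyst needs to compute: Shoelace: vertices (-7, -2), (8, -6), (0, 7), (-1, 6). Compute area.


Shoelace sum: ((-7)*(-6) - 8*(-2)) + (8*7 - 0*(-6)) + (0*6 - (-1)*7) + ((-1)*(-2) - (-7)*6)
= 165
Area = |165|/2 = 82.5

82.5


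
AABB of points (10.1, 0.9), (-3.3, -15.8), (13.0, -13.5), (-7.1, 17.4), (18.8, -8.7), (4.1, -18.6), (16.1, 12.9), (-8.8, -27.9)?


x range: [-8.8, 18.8]
y range: [-27.9, 17.4]
Bounding box: (-8.8,-27.9) to (18.8,17.4)

(-8.8,-27.9) to (18.8,17.4)


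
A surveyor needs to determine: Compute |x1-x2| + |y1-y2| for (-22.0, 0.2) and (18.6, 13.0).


|(-22)-18.6| + |0.2-13| = 40.6 + 12.8 = 53.4

53.4


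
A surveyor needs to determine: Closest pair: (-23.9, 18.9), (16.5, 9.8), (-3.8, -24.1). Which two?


d(P0,P1) = 41.4122, d(P0,P2) = 47.4659, d(P1,P2) = 39.5133
Closest: P1 and P2

Closest pair: (16.5, 9.8) and (-3.8, -24.1), distance = 39.5133


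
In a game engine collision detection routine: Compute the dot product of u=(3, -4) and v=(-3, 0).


u . v = u_x*v_x + u_y*v_y = 3*(-3) + (-4)*0
= (-9) + 0 = -9

-9


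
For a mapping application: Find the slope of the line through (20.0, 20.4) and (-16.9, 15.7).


slope = (y2-y1)/(x2-x1) = (15.7-20.4)/((-16.9)-20) = (-4.7)/(-36.9) = 0.1274

0.1274


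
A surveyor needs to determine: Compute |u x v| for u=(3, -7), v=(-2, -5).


|u x v| = |3*(-5) - (-7)*(-2)|
= |(-15) - 14| = 29

29


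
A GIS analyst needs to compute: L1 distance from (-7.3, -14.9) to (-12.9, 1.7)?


|(-7.3)-(-12.9)| + |(-14.9)-1.7| = 5.6 + 16.6 = 22.2

22.2


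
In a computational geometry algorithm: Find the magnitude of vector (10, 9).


|u| = sqrt(10^2 + 9^2) = sqrt(181) = 13.4536

13.4536


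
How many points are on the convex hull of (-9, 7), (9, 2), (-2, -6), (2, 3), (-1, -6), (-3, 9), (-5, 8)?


Convex hull vertices (CCW): (-9, 7), (-2, -6), (-1, -6), (9, 2), (-3, 9)
Count = 5

5


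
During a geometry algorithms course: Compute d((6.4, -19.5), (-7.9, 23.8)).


dx=-14.3, dy=43.3
d^2 = (-14.3)^2 + 43.3^2 = 2079.38
d = sqrt(2079.38) = 45.6002

45.6002


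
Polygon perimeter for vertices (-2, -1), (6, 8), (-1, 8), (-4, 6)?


Sides: (-2, -1)->(6, 8): sqrt(145) = 12.041595, (6, 8)->(-1, 8): sqrt(49) = 7, (-1, 8)->(-4, 6): sqrt(13) = 3.605551, (-4, 6)->(-2, -1): sqrt(53) = 7.28011
Sum = 29.927256
Perimeter = 29.9273

29.9273


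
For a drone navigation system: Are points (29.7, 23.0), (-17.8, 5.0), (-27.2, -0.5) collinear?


Cross product: ((-17.8)-29.7)*((-0.5)-23) - (5-23)*((-27.2)-29.7)
= 92.05

No, not collinear


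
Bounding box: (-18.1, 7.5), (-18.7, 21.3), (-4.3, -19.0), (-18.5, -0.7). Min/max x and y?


x range: [-18.7, -4.3]
y range: [-19, 21.3]
Bounding box: (-18.7,-19) to (-4.3,21.3)

(-18.7,-19) to (-4.3,21.3)


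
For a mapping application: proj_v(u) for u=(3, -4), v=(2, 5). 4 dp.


u.v = -14, |v| = sqrt(29) = 5.3852
Scalar projection = u.v / |v| = -14 / sqrt(29) = -2.5997

-2.5997


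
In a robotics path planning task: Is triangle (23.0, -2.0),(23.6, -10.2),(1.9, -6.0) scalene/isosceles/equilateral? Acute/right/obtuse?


Side lengths squared: AB^2=67.6, BC^2=488.53, CA^2=461.21
Sorted: [67.6, 461.21, 488.53]
By sides: Scalene, By angles: Acute

Scalene, Acute


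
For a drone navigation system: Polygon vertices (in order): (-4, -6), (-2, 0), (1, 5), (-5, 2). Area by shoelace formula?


Shoelace sum: ((-4)*0 - (-2)*(-6)) + ((-2)*5 - 1*0) + (1*2 - (-5)*5) + ((-5)*(-6) - (-4)*2)
= 43
Area = |43|/2 = 21.5

21.5


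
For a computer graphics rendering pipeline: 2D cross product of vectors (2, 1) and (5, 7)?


u x v = u_x*v_y - u_y*v_x = 2*7 - 1*5
= 14 - 5 = 9

9


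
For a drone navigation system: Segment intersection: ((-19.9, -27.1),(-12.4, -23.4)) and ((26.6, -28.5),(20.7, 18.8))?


Cross products: d1=2191.19, d2=1814.61, d3=-182.55, d4=194.03
d1*d2 < 0 and d3*d4 < 0? no

No, they don't intersect


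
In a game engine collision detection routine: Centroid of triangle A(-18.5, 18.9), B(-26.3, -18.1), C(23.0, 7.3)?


Centroid = ((x_A+x_B+x_C)/3, (y_A+y_B+y_C)/3)
= (((-18.5)+(-26.3)+23)/3, (18.9+(-18.1)+7.3)/3)
= (-7.2667, 2.7)

(-7.2667, 2.7)


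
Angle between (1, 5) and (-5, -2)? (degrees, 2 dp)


u.v = -15, |u| = sqrt(26) = 5.099, |v| = sqrt(29) = 5.3852
cos(theta) = u.v/(|u||v|) = -15/sqrt(754) = -0.546268
theta = acos(-0.546268) = 123.11 degrees

123.11 degrees


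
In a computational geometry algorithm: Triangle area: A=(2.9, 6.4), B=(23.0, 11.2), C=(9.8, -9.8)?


Area = |x_A(y_B-y_C) + x_B(y_C-y_A) + x_C(y_A-y_B)|/2
= |60.9 + (-372.6) + (-47.04)|/2
= 358.74/2 = 179.37

179.37


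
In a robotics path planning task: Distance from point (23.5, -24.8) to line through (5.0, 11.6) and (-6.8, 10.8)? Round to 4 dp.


|cross product| = 444.32
|line direction| = sqrt(139.88) = 11.8271
Distance = 444.32/sqrt(139.88) = 37.568

37.568


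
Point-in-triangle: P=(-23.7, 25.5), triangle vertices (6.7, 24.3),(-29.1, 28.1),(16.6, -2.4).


Cross products: AB x AP = 72.56, BC x BP = 45.88, CA x CP = 799.8
All same sign? yes

Yes, inside


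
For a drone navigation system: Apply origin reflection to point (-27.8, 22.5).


Reflection over origin: (x,y) -> (-x,-y)
(-27.8, 22.5) -> (27.8, -22.5)

(27.8, -22.5)


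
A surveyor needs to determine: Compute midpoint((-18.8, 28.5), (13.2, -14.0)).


M = (((-18.8)+13.2)/2, (28.5+(-14))/2)
= (-2.8, 7.25)

(-2.8, 7.25)


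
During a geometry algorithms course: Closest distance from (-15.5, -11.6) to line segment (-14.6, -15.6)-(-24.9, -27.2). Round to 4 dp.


Project P onto AB: t = 0 (clamped to [0,1])
Closest point on segment: (-14.6, -15.6)
Distance: 4.1

4.1


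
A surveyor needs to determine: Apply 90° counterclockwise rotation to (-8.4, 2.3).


90° CCW: (x,y) -> (-y, x)
(-8.4,2.3) -> (-2.3, -8.4)

(-2.3, -8.4)


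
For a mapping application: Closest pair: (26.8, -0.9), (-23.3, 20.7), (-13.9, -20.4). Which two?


d(P0,P1) = 54.558, d(P0,P2) = 45.1303, d(P1,P2) = 42.1612
Closest: P1 and P2

Closest pair: (-23.3, 20.7) and (-13.9, -20.4), distance = 42.1612


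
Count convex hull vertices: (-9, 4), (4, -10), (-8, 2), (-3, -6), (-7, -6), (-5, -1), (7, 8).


Convex hull vertices (CCW): (-9, 4), (-7, -6), (4, -10), (7, 8)
Count = 4

4


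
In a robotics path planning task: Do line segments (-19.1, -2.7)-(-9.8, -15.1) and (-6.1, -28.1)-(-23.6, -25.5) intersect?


Cross products: d1=-410.7, d2=-217.88, d3=-75.02, d4=-267.84
d1*d2 < 0 and d3*d4 < 0? no

No, they don't intersect


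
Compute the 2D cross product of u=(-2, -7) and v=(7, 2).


u x v = u_x*v_y - u_y*v_x = (-2)*2 - (-7)*7
= (-4) - (-49) = 45

45


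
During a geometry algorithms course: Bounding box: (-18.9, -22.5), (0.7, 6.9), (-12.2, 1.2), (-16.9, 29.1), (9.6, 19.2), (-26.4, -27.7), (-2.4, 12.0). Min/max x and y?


x range: [-26.4, 9.6]
y range: [-27.7, 29.1]
Bounding box: (-26.4,-27.7) to (9.6,29.1)

(-26.4,-27.7) to (9.6,29.1)


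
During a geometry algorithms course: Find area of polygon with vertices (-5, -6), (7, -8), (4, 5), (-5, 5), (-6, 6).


Shoelace sum: ((-5)*(-8) - 7*(-6)) + (7*5 - 4*(-8)) + (4*5 - (-5)*5) + ((-5)*6 - (-6)*5) + ((-6)*(-6) - (-5)*6)
= 260
Area = |260|/2 = 130

130


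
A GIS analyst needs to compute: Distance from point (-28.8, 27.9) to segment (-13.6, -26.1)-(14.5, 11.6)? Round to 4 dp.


Project P onto AB: t = 0.7276 (clamped to [0,1])
Closest point on segment: (6.8459, 1.331)
Distance: 44.4583

44.4583


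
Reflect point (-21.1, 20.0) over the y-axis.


Reflection over y-axis: (x,y) -> (-x,y)
(-21.1, 20) -> (21.1, 20)

(21.1, 20)


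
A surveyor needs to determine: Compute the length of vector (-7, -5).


|u| = sqrt((-7)^2 + (-5)^2) = sqrt(74) = 8.6023

8.6023


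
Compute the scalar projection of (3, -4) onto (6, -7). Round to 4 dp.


u.v = 46, |v| = sqrt(85) = 9.2195
Scalar projection = u.v / |v| = 46 / sqrt(85) = 4.9894

4.9894


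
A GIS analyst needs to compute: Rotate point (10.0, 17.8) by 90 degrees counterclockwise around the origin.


90° CCW: (x,y) -> (-y, x)
(10,17.8) -> (-17.8, 10)

(-17.8, 10)


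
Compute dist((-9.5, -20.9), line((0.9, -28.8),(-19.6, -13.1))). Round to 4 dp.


|cross product| = 1.33
|line direction| = sqrt(666.74) = 25.8213
Distance = 1.33/sqrt(666.74) = 0.0515

0.0515
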